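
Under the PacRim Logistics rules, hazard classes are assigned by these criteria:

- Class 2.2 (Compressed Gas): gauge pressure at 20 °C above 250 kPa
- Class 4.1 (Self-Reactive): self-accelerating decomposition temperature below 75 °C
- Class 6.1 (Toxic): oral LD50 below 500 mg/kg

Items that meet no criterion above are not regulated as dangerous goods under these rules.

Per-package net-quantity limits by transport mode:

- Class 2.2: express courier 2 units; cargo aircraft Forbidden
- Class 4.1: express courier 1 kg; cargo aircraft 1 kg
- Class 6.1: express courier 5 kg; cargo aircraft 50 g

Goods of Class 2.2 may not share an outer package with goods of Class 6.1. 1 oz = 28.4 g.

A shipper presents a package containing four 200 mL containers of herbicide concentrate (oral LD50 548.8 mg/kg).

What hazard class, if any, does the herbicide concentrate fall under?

oral LD50 548.8 mg/kg is not below 500 mg/kg, so Class 6.1 does not apply.
No criterion is met, so the item is not regulated.

Not regulated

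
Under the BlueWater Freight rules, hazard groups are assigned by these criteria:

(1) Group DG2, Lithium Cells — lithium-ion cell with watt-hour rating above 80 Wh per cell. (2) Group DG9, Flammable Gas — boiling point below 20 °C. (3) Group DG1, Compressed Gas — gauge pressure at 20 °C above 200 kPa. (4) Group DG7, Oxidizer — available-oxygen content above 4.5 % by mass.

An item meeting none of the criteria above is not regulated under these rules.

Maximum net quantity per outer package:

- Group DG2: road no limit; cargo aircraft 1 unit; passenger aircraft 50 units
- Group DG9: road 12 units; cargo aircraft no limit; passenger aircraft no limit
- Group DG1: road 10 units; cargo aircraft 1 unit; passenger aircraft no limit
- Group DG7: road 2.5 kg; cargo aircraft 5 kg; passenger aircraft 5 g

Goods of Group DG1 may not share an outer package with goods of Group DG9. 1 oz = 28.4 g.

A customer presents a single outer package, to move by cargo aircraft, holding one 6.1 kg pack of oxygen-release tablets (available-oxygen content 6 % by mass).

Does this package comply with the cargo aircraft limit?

The oxygen-release tablets have available-oxygen content 6 % by mass, which is > 4.5 % by mass, so they are Group DG7 (Oxidizer).
Group DG7 quantity: 6.1 kg.
6.1 kg exceeds the cargo aircraft limit of 5 kg for Group DG7.

No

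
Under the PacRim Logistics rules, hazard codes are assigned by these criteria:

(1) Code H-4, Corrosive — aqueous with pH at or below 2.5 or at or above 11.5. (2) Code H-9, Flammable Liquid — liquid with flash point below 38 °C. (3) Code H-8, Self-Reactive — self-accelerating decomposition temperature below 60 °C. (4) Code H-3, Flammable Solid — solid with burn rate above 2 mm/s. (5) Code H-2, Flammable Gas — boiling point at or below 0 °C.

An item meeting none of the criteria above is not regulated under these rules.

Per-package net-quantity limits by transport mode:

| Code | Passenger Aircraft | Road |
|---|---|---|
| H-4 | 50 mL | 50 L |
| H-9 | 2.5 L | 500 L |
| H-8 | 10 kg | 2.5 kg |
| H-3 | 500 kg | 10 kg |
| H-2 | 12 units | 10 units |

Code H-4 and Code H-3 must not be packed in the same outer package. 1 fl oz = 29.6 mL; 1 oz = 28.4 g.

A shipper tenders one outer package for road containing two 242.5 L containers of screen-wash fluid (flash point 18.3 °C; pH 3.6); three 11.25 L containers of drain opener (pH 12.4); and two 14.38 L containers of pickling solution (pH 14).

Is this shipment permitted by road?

No

The screen-wash fluid has flash point 18.3 °C, which is < 38 °C, so it is Code H-9 (Flammable Liquid).
With pH 12.4 (≥ 11.5), the drain opener falls in Code H-4.
The pickling solution has pH 14, which is ≥ 11.5, so it is Code H-4 (Corrosive).
Total Code H-4: (three 11.25 L containers = 33.75 L) + (two 14.38 L containers = 28.76 L) = 62.51 L.
That exceeds the Code H-4 road limit of 50 L.
Code H-9 quantity: two 242.5 L containers = 485 L.
485 L is within the road limit of 500 L for Code H-9.
The segregation rule (Code H-4 with Code H-3) does not apply to Code H-4 with Code H-9.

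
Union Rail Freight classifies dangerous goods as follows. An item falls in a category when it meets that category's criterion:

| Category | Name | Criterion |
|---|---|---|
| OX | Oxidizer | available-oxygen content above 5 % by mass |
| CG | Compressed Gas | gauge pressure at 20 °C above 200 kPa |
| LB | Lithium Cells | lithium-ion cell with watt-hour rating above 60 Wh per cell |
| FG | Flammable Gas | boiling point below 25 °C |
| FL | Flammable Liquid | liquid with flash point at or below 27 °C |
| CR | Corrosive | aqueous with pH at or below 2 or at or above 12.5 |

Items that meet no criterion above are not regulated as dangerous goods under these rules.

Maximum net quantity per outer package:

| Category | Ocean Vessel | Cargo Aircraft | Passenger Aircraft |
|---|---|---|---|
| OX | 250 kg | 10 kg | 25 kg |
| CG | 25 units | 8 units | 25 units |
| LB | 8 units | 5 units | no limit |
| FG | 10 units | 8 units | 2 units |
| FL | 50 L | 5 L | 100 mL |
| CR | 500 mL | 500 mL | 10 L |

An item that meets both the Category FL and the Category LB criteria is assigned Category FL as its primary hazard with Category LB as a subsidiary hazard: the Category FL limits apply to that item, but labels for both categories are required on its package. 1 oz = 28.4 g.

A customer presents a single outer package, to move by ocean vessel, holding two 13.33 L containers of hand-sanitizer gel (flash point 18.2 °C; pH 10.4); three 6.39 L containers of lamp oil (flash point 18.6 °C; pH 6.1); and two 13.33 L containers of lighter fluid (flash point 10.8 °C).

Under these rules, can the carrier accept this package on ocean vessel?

No

The hand-sanitizer gel has flash point 18.2 °C, which is ≤ 27 °C, so it is Category FL (Flammable Liquid).
Lamp oil: flash point 18.6 °C ≤ 27 °C → Category FL (Flammable Liquid).
With flash point 10.8 °C (≤ 27 °C), the lighter fluid falls in Category FL.
Total Category FL: (two 13.33 L containers = 26.66 L) + (three 6.39 L containers = 19.17 L) + (two 13.33 L containers = 26.66 L) = 72.49 L.
72.49 L exceeds the ocean vessel limit of 50 L for Category FL.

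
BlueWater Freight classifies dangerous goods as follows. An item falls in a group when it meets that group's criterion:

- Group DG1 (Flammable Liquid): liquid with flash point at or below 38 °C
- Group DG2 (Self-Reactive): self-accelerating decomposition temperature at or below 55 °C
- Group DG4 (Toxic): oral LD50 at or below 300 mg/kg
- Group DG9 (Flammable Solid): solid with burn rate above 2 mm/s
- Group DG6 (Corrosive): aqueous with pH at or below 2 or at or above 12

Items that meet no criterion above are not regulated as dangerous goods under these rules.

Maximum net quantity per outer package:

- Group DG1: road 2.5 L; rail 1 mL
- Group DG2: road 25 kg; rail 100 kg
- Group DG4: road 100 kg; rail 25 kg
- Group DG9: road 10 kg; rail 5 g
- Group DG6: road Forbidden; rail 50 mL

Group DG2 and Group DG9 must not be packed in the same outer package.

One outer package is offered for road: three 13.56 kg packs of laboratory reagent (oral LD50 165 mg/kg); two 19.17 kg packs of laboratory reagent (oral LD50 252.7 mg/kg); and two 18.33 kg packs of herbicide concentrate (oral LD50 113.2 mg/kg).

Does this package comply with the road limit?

With oral LD50 165 mg/kg (≤ 300 mg/kg), the laboratory reagent falls in Group DG4.
With oral LD50 252.7 mg/kg (≤ 300 mg/kg), the laboratory reagent falls in Group DG4.
The herbicide concentrate has oral LD50 113.2 mg/kg, which is ≤ 300 mg/kg, so it is Group DG4 (Toxic).
Total Group DG4: (three 13.56 kg packs = 40.68 kg) + (two 19.17 kg packs = 38.34 kg) + (two 18.33 kg packs = 36.66 kg) = 115.68 kg.
115.68 kg exceeds the road limit of 100 kg for Group DG4.

No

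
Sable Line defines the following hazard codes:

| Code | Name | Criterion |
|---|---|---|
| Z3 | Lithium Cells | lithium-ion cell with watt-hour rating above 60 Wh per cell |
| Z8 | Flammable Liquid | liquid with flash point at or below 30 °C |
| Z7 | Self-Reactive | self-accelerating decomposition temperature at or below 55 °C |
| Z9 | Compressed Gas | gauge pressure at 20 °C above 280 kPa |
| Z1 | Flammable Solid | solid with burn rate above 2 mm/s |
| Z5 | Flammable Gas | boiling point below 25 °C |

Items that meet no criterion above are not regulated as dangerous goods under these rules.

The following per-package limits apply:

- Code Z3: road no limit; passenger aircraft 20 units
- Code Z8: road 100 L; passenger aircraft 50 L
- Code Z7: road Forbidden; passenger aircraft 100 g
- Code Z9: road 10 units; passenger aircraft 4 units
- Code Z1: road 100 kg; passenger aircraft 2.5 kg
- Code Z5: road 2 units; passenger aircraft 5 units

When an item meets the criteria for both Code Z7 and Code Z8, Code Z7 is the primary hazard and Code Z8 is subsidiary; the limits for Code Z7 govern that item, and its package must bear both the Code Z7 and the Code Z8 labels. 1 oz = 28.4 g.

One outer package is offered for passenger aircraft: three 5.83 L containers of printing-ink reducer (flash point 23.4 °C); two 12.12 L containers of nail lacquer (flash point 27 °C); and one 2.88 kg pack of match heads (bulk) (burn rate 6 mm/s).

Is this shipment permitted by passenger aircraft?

No

Flash point 23.4 °C meets the Code Z8 criterion (Flammable Liquid), so the printing-ink reducer is Code Z8.
With flash point 27 °C (≤ 30 °C), the nail lacquer falls in Code Z8.
The match heads (bulk) have burn rate 6 mm/s, which is > 2 mm/s, so they are Code Z1 (Flammable Solid).
Code Z8 net quantity: (three 5.83 L containers = 17.49 L) + (two 12.12 L containers = 24.24 L) = 41.73 L.
That is within the Code Z8 passenger aircraft limit of 50 L.
Code Z1 quantity: 2.88 kg.
That exceeds the Code Z1 passenger aircraft limit of 2.5 kg.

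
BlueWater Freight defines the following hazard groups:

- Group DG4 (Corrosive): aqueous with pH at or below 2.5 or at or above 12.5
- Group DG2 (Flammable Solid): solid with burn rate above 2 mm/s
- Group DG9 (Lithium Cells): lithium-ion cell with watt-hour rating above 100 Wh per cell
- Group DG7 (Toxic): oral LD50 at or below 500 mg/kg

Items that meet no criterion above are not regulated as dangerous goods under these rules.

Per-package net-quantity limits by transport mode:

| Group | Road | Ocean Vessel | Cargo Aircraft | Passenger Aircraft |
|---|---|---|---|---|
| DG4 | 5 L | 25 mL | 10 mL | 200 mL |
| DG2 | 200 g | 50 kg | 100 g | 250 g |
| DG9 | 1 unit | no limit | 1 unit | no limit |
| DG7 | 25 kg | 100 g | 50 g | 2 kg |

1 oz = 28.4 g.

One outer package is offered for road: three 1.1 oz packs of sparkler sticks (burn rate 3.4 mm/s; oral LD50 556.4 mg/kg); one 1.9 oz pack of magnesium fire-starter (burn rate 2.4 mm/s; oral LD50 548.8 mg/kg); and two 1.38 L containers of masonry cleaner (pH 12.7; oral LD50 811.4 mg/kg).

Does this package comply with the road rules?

Yes

With burn rate 3.4 mm/s (> 2 mm/s), the sparkler sticks fall in Group DG2.
Burn rate 2.4 mm/s meets the Group DG2 criterion (Flammable Solid), so the magnesium fire-starter is Group DG2.
The masonry cleaner has pH 12.7, which is ≥ 12.5, so it is Group DG4 (Corrosive).
Total Group DG2: (three 1.1 oz packs = 93.72 g) + (one 1.9 oz pack = 53.96 g) = 147.68 g.
That is within the Group DG2 road limit of 200 g.
Group DG4 quantity: two 1.38 L containers = 2.76 L.
2.76 L is within the road limit of 5 L for Group DG4.
Every hazard group is within its road limit and no segregation rule is violated.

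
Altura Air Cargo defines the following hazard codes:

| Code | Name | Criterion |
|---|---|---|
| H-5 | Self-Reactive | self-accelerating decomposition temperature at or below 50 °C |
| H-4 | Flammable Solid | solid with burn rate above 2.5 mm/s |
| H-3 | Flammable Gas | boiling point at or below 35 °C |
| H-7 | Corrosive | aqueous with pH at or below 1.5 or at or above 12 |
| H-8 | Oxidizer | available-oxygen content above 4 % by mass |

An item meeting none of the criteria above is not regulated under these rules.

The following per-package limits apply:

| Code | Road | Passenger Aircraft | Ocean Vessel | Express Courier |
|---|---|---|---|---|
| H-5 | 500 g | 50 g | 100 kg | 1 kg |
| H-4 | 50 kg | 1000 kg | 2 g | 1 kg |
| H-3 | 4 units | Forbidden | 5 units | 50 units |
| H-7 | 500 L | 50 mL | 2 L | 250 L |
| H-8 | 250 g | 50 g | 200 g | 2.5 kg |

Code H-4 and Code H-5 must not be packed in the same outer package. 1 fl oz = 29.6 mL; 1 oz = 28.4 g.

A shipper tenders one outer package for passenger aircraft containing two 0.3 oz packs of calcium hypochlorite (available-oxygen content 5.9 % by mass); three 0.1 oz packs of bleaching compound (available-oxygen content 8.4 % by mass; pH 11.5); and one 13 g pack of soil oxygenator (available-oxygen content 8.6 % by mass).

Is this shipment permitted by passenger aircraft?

Yes

The calcium hypochlorite has available-oxygen content 5.9 % by mass, which is > 4 % by mass, so it is Code H-8 (Oxidizer).
With available-oxygen content 8.4 % by mass (> 4 % by mass), the bleaching compound falls in Code H-8.
Soil oxygenator: available-oxygen content 8.6 % by mass > 4 % by mass → Code H-8 (Oxidizer).
Total Code H-8: (two 0.3 oz packs = 17.04 g) + (three 0.1 oz packs = 8.52 g) + 13 g = 38.56 g.
38.56 g is within the passenger aircraft limit of 50 g for Code H-8.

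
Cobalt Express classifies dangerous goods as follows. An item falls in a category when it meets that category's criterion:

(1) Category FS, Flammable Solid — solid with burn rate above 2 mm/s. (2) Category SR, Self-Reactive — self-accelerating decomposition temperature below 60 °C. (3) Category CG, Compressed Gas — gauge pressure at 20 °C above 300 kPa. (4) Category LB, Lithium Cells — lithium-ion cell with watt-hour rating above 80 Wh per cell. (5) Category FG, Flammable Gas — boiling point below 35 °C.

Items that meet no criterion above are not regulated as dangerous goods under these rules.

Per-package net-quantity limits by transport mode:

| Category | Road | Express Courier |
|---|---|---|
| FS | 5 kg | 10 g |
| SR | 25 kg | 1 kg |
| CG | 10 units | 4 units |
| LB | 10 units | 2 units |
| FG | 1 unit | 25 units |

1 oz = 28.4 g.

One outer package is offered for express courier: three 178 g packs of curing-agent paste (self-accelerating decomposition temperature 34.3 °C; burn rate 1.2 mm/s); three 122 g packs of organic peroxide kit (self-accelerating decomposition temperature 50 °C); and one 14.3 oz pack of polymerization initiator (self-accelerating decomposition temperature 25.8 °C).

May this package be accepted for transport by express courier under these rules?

No

With self-accelerating decomposition temperature 34.3 °C (< 60 °C), the curing-agent paste falls in Category SR.
Organic peroxide kit: self-accelerating decomposition temperature 50 °C < 60 °C → Category SR (Self-Reactive).
The polymerization initiator has self-accelerating decomposition temperature 25.8 °C, which is < 60 °C, so it is Category SR (Self-Reactive).
Total Category SR: (three 178 g packs = 534 g) + (three 122 g packs = 366 g) + (one 14.3 oz pack = 406.12 g) = 1306.12 g.
1306.12 g > 1 kg (express courier limit, Category SR) — over the limit.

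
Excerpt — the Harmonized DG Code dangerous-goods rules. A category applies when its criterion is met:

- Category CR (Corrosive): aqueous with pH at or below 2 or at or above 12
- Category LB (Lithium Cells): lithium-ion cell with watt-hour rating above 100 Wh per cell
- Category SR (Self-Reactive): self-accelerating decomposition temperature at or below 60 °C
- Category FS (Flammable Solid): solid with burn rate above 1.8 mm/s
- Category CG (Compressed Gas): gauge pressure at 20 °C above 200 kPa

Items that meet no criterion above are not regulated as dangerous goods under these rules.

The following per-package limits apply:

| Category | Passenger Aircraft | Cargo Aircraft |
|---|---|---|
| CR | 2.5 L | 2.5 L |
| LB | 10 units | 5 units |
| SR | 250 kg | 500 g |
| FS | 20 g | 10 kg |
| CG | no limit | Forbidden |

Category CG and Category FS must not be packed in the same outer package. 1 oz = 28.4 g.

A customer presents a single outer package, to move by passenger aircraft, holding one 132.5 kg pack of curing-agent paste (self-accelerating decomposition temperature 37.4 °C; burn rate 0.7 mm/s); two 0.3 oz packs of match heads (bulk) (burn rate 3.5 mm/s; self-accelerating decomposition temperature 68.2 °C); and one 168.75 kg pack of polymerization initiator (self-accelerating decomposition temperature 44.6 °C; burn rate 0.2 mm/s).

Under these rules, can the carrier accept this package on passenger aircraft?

The curing-agent paste has self-accelerating decomposition temperature 37.4 °C, which is ≤ 60 °C, so it is Category SR (Self-Reactive).
Match heads (bulk): burn rate 3.5 mm/s > 1.8 mm/s → Category FS (Flammable Solid).
The polymerization initiator has self-accelerating decomposition temperature 44.6 °C, which is ≤ 60 °C, so it is Category SR (Self-Reactive).
Category SR net quantity: 132.5 kg + 168.75 kg = 301.25 kg.
301.25 kg exceeds the passenger aircraft limit of 250 kg for Category SR.
Category FS quantity: two 0.3 oz packs = 17.04 g.
That is within the Category FS passenger aircraft limit of 20 g.
The segregation rule (Category CG with Category FS) does not apply to Category SR with Category FS.

No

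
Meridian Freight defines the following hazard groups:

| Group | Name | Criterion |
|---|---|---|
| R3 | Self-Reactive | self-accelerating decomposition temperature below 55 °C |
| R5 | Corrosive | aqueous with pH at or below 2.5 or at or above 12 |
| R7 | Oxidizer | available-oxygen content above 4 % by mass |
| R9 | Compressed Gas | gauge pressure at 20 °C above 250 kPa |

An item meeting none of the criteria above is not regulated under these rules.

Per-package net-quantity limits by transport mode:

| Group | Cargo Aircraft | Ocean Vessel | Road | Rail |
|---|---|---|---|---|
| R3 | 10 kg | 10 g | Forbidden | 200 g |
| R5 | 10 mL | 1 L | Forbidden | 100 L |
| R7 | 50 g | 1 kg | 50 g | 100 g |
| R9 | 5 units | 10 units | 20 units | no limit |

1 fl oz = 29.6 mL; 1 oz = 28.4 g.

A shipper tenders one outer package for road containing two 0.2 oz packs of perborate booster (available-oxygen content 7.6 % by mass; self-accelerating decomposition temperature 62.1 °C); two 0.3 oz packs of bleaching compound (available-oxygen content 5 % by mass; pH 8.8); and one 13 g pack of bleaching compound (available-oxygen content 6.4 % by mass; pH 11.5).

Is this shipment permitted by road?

With available-oxygen content 7.6 % by mass (> 4 % by mass), the perborate booster falls in Group R7.
With available-oxygen content 5 % by mass (> 4 % by mass), the bleaching compound falls in Group R7.
Available-oxygen content 6.4 % by mass meets the Group R7 criterion (Oxidizer), so the bleaching compound is Group R7.
Group R7 net quantity: (two 0.2 oz packs = 11.36 g) + (two 0.3 oz packs = 17.04 g) + 13 g = 41.4 g.
41.4 g ≤ 50 g (road limit, Group R7) — within limit.

Yes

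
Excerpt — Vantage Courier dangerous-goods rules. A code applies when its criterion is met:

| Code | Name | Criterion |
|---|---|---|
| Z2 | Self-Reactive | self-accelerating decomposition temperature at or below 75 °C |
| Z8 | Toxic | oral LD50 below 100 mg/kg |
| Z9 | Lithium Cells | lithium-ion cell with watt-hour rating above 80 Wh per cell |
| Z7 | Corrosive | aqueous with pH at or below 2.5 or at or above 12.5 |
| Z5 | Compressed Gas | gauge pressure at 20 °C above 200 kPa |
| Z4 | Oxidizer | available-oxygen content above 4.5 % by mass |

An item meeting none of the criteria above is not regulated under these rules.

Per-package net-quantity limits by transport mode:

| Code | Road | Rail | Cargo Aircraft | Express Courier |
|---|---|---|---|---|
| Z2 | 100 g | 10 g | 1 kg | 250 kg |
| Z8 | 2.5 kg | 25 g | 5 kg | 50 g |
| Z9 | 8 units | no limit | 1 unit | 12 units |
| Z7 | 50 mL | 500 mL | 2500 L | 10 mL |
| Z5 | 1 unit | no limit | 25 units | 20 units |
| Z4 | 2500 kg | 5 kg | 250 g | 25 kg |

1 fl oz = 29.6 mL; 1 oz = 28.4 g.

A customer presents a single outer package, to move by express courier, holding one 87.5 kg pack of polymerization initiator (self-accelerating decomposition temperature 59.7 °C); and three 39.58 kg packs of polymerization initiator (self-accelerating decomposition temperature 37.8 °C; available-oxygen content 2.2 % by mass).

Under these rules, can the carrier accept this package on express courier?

Yes

Self-accelerating decomposition temperature 59.7 °C meets the Code Z2 criterion (Self-Reactive), so the polymerization initiator is Code Z2.
Polymerization initiator: self-accelerating decomposition temperature 37.8 °C ≤ 75 °C → Code Z2 (Self-Reactive).
Total Code Z2: 87.5 kg + (three 39.58 kg packs = 118.74 kg) = 206.24 kg.
206.24 kg is within the express courier limit of 250 kg for Code Z2.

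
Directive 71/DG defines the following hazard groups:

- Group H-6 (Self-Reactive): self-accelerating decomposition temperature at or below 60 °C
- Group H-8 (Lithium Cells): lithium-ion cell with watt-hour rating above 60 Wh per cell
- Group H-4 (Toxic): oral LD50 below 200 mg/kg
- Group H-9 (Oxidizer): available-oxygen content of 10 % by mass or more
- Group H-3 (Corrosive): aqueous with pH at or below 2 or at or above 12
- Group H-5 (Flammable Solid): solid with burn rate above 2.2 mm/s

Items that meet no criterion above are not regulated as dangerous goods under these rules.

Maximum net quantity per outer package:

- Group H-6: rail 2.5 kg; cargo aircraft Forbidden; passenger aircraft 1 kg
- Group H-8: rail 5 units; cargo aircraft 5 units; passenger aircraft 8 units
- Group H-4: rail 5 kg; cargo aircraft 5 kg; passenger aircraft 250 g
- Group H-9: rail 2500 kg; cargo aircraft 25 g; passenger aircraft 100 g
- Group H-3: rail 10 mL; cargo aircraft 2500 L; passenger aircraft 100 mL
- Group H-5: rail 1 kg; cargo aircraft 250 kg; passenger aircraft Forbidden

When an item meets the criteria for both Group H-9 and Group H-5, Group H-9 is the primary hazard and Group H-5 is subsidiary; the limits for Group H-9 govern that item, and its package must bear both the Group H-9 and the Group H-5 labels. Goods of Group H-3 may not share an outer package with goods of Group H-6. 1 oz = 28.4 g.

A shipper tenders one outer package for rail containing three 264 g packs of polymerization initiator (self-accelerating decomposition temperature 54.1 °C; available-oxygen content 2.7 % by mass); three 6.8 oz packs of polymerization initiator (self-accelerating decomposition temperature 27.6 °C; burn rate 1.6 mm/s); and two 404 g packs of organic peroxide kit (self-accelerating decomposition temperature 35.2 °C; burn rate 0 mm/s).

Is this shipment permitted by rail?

Yes

Self-accelerating decomposition temperature 54.1 °C meets the Group H-6 criterion (Self-Reactive), so the polymerization initiator is Group H-6.
The polymerization initiator has self-accelerating decomposition temperature 27.6 °C, which is ≤ 60 °C, so it is Group H-6 (Self-Reactive).
With self-accelerating decomposition temperature 35.2 °C (≤ 60 °C), the organic peroxide kit falls in Group H-6.
Total Group H-6: (three 264 g packs = 792 g) + (three 6.8 oz packs = 579.36 g) + (two 404 g packs = 808 g) = 2179.36 g.
That is within the Group H-6 rail limit of 2.5 kg.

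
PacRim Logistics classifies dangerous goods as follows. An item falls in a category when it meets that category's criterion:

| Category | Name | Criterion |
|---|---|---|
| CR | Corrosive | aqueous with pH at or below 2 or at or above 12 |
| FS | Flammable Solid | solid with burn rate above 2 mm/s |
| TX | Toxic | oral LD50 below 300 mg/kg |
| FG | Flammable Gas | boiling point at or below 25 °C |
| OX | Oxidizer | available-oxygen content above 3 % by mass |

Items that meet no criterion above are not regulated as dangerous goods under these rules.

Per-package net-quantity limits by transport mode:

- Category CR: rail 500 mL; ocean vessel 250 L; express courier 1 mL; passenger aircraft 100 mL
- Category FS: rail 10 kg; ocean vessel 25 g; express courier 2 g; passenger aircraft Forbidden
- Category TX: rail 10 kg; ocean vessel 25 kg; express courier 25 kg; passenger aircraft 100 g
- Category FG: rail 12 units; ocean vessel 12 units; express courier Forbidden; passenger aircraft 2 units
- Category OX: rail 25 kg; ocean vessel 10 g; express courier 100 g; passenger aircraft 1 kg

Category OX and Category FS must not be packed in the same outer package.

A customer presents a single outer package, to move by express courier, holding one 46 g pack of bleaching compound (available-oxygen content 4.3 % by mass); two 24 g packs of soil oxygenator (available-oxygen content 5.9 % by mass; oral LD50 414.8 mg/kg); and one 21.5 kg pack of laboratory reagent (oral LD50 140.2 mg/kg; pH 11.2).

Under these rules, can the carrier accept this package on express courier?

Yes

Available-oxygen content 4.3 % by mass meets the Category OX criterion (Oxidizer), so the bleaching compound is Category OX.
The soil oxygenator has available-oxygen content 5.9 % by mass, which is > 3 % by mass, so it is Category OX (Oxidizer).
Oral LD50 140.2 mg/kg meets the Category TX criterion (Toxic), so the laboratory reagent is Category TX.
Total Category OX: 46 g + (two 24 g packs = 48 g) = 94 g.
94 g is within the express courier limit of 100 g for Category OX.
Category TX quantity: 21.5 kg.
That is within the Category TX express courier limit of 25 kg.
The segregation rule (Category OX with Category FS) does not apply to Category OX with Category TX.
Every hazard category is within its express courier limit and no segregation rule is violated.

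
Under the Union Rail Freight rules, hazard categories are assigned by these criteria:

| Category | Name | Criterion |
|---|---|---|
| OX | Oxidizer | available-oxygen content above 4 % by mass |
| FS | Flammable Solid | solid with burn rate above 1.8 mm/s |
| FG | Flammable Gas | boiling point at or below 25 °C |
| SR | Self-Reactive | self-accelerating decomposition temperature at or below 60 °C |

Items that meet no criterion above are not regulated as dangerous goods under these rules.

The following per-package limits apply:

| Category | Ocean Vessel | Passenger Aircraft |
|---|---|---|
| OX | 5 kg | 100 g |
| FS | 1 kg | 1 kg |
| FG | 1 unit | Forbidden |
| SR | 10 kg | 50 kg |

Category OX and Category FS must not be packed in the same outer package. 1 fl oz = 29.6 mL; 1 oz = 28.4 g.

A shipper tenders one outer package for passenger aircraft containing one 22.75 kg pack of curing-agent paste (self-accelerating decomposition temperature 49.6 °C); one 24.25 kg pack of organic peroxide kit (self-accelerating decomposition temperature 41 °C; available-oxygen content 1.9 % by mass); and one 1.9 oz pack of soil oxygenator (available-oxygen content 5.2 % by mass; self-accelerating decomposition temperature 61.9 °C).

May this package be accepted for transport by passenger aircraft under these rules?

Curing-agent paste: self-accelerating decomposition temperature 49.6 °C ≤ 60 °C → Category SR (Self-Reactive).
The organic peroxide kit has self-accelerating decomposition temperature 41 °C, which is ≤ 60 °C, so it is Category SR (Self-Reactive).
The soil oxygenator has available-oxygen content 5.2 % by mass, which is > 4 % by mass, so it is Category OX (Oxidizer).
Category OX quantity: one 1.9 oz pack = 53.96 g.
53.96 g ≤ 100 g (passenger aircraft limit, Category OX) — within limit.
Total Category SR: 22.75 kg + 24.25 kg = 47 kg.
47 kg ≤ 50 kg (passenger aircraft limit, Category SR) — within limit.
The segregation rule (Category OX with Category FS) does not apply to Category OX with Category SR.
Every hazard category is within its passenger aircraft limit and no segregation rule is violated.

Yes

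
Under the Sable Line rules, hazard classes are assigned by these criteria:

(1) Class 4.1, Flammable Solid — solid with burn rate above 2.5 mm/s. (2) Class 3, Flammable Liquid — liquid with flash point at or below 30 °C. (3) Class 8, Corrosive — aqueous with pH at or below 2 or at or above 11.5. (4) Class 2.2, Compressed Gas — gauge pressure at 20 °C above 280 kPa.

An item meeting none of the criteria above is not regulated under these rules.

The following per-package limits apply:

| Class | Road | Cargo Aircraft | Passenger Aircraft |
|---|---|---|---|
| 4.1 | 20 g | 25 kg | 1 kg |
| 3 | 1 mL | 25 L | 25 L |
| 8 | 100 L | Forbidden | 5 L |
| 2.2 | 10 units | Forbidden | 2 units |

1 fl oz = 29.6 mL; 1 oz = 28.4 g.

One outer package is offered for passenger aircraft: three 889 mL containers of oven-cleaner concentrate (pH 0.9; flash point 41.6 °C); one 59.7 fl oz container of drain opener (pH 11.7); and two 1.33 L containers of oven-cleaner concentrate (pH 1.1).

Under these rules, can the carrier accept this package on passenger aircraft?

No

Oven-cleaner concentrate: pH 0.9 ≤ 2 → Class 8 (Corrosive).
The drain opener has pH 11.7, which is ≥ 11.5, so it is Class 8 (Corrosive).
pH 1.1 meets the Class 8 criterion (Corrosive), so the oven-cleaner concentrate is Class 8.
Total Class 8: (three 889 mL containers = 2.667 L) + (one 59.7 fl oz container = 1767.12 mL) + (two 1.33 L containers = 2.66 L) = 7094.12 mL.
7094.12 mL > 5 L (passenger aircraft limit, Class 8) — over the limit.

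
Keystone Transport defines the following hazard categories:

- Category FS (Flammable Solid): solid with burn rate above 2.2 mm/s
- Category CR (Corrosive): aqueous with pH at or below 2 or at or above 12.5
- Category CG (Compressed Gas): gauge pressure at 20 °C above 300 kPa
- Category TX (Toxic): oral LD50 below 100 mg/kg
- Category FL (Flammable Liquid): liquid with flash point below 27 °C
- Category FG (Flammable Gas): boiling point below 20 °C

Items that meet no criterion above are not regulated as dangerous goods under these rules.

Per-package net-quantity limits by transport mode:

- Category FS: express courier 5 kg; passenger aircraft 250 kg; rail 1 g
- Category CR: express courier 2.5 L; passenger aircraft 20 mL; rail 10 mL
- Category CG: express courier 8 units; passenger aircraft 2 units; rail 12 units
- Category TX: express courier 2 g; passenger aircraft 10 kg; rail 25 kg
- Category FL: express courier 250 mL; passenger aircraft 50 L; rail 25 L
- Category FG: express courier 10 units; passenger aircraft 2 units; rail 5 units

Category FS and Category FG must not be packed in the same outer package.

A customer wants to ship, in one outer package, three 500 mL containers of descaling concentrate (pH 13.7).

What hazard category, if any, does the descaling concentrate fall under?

Category CR

With pH 13.7 (≥ 12.5), the descaling concentrate falls in Category CR.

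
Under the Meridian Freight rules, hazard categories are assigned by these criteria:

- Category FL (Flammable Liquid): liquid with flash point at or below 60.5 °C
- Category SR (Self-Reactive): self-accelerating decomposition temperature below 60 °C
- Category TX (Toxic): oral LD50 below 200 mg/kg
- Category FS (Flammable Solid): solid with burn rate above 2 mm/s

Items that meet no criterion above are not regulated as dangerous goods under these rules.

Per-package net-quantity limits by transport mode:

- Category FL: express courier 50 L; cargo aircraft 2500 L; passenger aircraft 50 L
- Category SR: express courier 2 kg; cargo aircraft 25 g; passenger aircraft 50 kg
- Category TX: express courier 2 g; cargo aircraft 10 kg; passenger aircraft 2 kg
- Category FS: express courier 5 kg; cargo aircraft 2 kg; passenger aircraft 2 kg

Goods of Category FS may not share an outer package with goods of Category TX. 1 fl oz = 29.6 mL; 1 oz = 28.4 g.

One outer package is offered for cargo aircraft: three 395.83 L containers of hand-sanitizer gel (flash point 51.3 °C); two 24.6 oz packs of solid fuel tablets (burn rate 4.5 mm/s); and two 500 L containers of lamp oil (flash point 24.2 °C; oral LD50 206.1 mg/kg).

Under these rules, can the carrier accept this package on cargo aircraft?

The hand-sanitizer gel has flash point 51.3 °C, which is ≤ 60.5 °C, so it is Category FL (Flammable Liquid).
The solid fuel tablets have burn rate 4.5 mm/s, which is > 2 mm/s, so they are Category FS (Flammable Solid).
The lamp oil has flash point 24.2 °C, which is ≤ 60.5 °C, so it is Category FL (Flammable Liquid).
Category FS quantity: two 24.6 oz packs = 1397.28 g.
1397.28 g ≤ 2 kg (cargo aircraft limit, Category FS) — within limit.
Total Category FL: (three 395.83 L containers = 1187.49 L) + (two 500 L containers = 1000 L) = 2187.49 L.
2187.49 L is within the cargo aircraft limit of 2500 L for Category FL.
The segregation rule (Category FS with Category TX) does not apply to Category FS with Category FL.
Every hazard category is within its cargo aircraft limit and no segregation rule is violated.

Yes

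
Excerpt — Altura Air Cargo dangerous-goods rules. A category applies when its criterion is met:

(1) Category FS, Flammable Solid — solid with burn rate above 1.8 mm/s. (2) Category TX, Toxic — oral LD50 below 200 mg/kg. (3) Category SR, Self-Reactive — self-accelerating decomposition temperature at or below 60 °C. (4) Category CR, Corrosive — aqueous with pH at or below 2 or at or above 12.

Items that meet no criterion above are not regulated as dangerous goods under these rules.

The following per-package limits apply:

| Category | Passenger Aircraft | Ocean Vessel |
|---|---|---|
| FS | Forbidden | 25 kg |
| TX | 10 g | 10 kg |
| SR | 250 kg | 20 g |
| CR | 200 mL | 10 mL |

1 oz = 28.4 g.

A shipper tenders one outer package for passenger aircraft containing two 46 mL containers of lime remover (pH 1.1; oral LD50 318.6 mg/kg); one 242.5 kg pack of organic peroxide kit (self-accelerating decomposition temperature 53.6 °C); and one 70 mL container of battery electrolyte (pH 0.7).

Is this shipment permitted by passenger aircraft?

Lime remover: pH 1.1 ≤ 2 → Category CR (Corrosive).
With self-accelerating decomposition temperature 53.6 °C (≤ 60 °C), the organic peroxide kit falls in Category SR.
Battery electrolyte: pH 0.7 ≤ 2 → Category CR (Corrosive).
Total Category CR: (two 46 mL containers = 92 mL) + 70 mL = 162 mL.
162 mL is within the passenger aircraft limit of 200 mL for Category CR.
Category SR quantity: 242.5 kg.
242.5 kg ≤ 250 kg (passenger aircraft limit, Category SR) — within limit.
Every hazard category is within its passenger aircraft limit and no segregation rule is violated.

Yes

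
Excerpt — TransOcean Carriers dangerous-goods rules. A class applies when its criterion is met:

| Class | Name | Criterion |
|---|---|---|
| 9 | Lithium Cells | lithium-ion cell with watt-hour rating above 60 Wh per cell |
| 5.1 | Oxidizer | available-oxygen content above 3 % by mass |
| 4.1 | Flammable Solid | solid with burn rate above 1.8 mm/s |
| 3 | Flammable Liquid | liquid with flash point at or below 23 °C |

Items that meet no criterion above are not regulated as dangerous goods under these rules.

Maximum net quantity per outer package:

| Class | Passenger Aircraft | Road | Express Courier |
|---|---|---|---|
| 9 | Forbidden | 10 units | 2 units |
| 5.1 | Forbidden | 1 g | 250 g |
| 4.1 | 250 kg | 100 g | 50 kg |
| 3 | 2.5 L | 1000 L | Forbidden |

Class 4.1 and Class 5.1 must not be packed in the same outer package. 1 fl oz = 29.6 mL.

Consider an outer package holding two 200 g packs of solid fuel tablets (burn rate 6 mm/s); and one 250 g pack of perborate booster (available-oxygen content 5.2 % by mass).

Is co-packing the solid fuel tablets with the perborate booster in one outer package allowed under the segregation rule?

No

Solid fuel tablets: burn rate 6 mm/s > 1.8 mm/s → Class 4.1 (Flammable Solid).
The perborate booster has available-oxygen content 5.2 % by mass, which is > 3 % by mass, so it is Class 5.1 (Oxidizer).
Class 4.1 and Class 5.1 may not share an outer package.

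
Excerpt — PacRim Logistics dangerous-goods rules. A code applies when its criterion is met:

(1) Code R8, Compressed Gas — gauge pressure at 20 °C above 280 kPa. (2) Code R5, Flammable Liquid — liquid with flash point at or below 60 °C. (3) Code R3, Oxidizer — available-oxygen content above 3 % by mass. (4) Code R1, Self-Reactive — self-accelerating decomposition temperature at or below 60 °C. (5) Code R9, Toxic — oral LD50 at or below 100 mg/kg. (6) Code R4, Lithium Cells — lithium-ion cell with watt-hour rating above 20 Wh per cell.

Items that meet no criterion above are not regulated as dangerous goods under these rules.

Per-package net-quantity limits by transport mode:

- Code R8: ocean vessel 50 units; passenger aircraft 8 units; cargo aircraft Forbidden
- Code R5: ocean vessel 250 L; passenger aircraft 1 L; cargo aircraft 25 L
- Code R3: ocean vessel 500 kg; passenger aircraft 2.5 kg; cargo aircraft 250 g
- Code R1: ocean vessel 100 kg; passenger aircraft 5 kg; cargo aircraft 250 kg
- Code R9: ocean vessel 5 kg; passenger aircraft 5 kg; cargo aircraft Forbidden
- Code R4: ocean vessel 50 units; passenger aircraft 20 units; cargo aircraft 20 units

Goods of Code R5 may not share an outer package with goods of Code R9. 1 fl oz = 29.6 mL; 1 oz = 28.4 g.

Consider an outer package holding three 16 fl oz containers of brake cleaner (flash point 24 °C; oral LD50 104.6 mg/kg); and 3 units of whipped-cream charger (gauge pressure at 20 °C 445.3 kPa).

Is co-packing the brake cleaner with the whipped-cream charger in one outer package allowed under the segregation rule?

The brake cleaner has flash point 24 °C, which is ≤ 60 °C, so it is Code R5 (Flammable Liquid).
Whipped-cream charger: gauge pressure at 20 °C 445.3 kPa > 280 kPa → Code R8 (Compressed Gas).
No segregation rule bars Code R5 with Code R8.

Yes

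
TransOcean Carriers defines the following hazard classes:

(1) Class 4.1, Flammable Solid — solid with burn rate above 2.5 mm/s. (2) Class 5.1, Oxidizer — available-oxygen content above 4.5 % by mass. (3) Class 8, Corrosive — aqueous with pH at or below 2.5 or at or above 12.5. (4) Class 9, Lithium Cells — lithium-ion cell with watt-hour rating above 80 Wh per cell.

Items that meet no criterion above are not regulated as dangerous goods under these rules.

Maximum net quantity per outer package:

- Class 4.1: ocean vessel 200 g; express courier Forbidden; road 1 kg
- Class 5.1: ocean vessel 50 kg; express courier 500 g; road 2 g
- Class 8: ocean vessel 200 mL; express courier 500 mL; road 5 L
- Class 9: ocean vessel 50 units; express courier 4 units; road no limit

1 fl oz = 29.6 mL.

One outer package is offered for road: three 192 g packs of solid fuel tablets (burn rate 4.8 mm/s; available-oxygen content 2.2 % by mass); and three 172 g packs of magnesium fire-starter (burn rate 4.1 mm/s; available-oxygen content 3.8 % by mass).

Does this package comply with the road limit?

No

Solid fuel tablets: burn rate 4.8 mm/s > 2.5 mm/s → Class 4.1 (Flammable Solid).
Magnesium fire-starter: burn rate 4.1 mm/s > 2.5 mm/s → Class 4.1 (Flammable Solid).
Total Class 4.1: (three 192 g packs = 576 g) + (three 172 g packs = 516 g) = 1.092 kg.
1.092 kg > 1 kg (road limit, Class 4.1) — over the limit.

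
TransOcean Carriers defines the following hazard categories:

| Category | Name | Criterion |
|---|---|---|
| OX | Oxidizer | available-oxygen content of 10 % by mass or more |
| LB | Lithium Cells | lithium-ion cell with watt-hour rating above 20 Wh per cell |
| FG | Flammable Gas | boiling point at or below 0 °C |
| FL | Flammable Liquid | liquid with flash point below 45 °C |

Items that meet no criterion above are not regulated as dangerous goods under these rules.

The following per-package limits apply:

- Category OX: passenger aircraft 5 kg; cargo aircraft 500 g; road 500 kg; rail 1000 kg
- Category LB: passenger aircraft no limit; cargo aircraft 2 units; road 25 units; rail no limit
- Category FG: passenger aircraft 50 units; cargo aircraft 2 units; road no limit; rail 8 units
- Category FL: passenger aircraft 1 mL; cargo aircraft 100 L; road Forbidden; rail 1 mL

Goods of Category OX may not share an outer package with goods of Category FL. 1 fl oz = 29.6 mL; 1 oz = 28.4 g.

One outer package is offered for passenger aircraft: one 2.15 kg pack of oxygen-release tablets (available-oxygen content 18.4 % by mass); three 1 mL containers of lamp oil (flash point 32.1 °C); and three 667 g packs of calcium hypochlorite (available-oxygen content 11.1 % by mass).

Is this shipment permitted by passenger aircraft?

The oxygen-release tablets have available-oxygen content 18.4 % by mass, which is ≥ 10 % by mass, so they are Category OX (Oxidizer).
Lamp oil: flash point 32.1 °C < 45 °C → Category FL (Flammable Liquid).
With available-oxygen content 11.1 % by mass (≥ 10 % by mass), the calcium hypochlorite falls in Category OX.
Total Category OX: 2.15 kg + (three 667 g packs = 2.001 kg) = 4.151 kg.
4.151 kg is within the passenger aircraft limit of 5 kg for Category OX.
Category FL quantity: three 1 mL containers = 3 mL.
3 mL exceeds the passenger aircraft limit of 1 mL for Category FL.
Category OX and Category FL may not share an outer package.

No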